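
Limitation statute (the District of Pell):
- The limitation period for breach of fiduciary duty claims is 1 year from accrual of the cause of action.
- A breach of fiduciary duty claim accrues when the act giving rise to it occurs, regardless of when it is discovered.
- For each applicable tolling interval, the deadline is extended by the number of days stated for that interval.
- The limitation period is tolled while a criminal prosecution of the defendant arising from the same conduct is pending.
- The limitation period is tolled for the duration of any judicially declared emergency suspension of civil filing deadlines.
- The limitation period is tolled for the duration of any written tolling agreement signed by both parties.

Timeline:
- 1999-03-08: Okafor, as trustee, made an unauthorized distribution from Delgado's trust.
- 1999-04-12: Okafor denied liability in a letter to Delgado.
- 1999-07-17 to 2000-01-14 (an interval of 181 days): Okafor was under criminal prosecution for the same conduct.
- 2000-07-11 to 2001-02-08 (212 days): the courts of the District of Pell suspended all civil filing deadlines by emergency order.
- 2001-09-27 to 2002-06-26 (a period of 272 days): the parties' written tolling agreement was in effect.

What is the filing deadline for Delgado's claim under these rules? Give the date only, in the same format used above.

The limitation period began to run on 1999-03-08.
Adding the 1 year base period to 1999-03-08 gives a deadline of 2000-03-08, before any tolling.
The period was tolled for 181 days by the pending criminal prosecution (1999-07-17 to 2000-01-14), pushing the deadline to 2000-09-05.
The emergency suspension of filing deadlines from 2000-07-11 to 2001-02-08 tolled the period for 212 days, extending the deadline to 2001-04-05.
The written tolling agreement starting 2001-09-27 came too late — the period had run on 2001-04-05 — and so does not extend the deadline.
Nothing else in the chronology tolls or restarts the period.

2001-04-05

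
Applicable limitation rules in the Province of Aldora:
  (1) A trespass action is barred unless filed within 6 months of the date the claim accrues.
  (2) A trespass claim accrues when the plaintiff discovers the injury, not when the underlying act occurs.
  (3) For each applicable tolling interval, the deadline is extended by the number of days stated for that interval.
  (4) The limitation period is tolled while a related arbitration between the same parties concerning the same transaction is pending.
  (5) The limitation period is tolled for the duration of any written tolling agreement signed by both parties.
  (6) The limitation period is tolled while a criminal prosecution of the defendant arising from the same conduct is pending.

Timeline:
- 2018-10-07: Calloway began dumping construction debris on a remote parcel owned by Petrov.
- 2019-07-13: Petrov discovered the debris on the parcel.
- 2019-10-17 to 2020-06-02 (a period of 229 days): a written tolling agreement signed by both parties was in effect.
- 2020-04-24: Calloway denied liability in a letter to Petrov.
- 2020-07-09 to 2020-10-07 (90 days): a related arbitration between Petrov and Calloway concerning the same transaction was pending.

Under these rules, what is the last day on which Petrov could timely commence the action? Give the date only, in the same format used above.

2020-11-27

Under the discovery rule, the claim accrued on 2019-07-13, when Petrov discovered the injury — not on the 2018-10-07 date of the underlying act.
6 months from 2019-07-13 is 2020-01-13.
The period was tolled for 229 days by the written tolling agreement (2019-10-17 to 2020-06-02), pushing the deadline to 2020-08-29.
Because the pending related arbitration ran from 2020-07-09 to 2020-10-07, the deadline is extended by 90 days to 2020-11-27.
None of the other events listed affects the running of the period under the stated rules.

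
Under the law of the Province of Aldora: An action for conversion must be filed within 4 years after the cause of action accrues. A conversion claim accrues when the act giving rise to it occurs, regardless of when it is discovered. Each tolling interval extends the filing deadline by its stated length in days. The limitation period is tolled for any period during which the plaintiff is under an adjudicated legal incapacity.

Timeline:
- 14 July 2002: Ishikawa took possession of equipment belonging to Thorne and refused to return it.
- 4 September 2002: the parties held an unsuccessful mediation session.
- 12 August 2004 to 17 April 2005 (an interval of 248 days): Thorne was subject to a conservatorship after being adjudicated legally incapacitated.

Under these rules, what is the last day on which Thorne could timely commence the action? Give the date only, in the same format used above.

The limitation period began to run on 14 July 2002.
Adding the 4 years base period to 14 July 2002 gives a deadline of 14 July 2006, before any tolling.
Because the plaintiff's legal incapacity ran from 12 August 2004 to 17 April 2005, the deadline is extended by 248 days to 19 March 2007.
The other events in the timeline have no effect on the limitation period under the stated rules.

19 March 2007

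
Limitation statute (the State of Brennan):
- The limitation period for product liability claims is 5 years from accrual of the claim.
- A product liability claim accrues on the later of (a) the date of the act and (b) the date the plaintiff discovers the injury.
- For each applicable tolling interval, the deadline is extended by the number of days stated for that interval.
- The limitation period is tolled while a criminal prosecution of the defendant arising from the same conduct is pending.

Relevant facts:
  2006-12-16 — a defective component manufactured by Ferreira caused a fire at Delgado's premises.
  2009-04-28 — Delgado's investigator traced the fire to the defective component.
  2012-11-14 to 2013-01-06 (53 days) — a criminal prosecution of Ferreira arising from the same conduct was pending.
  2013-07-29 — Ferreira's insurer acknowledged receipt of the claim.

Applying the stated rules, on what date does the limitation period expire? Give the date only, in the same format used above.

Because discovery on 2009-04-28 post-dates the 2006-12-16 act, accrual under the later-of rule falls on 2009-04-28.
The untolled deadline — 5 years after 2009-04-28 — is 2014-04-28.
Because the pending criminal prosecution ran from 2012-11-14 to 2013-01-06, the deadline is extended by 53 days to 2014-06-20.
None of the other events listed affects the running of the period under the stated rules.

2014-06-20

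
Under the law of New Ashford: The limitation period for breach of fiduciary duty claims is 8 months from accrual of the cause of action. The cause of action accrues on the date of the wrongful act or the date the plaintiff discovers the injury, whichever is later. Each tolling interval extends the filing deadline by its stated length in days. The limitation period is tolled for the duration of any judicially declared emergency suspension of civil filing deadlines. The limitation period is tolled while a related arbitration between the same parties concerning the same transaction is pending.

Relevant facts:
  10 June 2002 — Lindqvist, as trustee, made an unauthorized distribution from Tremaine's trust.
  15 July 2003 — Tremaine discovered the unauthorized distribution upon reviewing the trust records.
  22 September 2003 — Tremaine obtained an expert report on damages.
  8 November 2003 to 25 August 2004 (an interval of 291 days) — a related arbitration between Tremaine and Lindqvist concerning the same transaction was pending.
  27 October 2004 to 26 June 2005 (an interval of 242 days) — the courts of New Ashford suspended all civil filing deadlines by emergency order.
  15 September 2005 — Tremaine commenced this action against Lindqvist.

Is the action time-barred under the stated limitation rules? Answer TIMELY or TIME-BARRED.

The claim accrued on 15 July 2003 — the later of the 10 June 2002 act and the 15 July 2003 discovery.
The untolled deadline — 8 months after 15 July 2003 — is 15 March 2004.
Because the pending related arbitration ran from 8 November 2003 to 25 August 2004, the deadline is extended by 291 days to 31 December 2004.
Because the emergency suspension of filing deadlines ran from 27 October 2004 to 26 June 2005, the deadline is extended by 242 days to 30 August 2005.
None of the other events listed affects the running of the period under the stated rules.
Filing on 15 September 2005 missed the 30 August 2005 deadline — the action is time-barred.

TIME-BARRED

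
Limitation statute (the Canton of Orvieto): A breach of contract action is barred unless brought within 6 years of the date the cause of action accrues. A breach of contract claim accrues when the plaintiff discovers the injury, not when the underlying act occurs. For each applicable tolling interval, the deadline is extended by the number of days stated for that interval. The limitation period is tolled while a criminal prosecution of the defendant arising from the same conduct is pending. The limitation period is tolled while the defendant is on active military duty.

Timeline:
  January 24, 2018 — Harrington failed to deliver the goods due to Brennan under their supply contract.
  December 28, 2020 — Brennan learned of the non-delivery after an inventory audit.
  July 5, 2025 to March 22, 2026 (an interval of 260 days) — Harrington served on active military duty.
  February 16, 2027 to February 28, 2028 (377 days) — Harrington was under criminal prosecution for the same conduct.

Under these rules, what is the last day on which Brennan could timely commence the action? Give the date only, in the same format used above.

September 25, 2028

Accrual is tied to discovery, so the period began on December 28, 2020 rather than on January 24, 2018 when the act occurred.
The untolled deadline — 6 years after December 28, 2020 — is December 28, 2026.
The period was tolled for 260 days by the defendant's active military service (July 5, 2025 to March 22, 2026), pushing the deadline to September 14, 2027.
Because the pending criminal prosecution ran from February 16, 2027 to February 28, 2028, the deadline is extended by 377 days to September 25, 2028.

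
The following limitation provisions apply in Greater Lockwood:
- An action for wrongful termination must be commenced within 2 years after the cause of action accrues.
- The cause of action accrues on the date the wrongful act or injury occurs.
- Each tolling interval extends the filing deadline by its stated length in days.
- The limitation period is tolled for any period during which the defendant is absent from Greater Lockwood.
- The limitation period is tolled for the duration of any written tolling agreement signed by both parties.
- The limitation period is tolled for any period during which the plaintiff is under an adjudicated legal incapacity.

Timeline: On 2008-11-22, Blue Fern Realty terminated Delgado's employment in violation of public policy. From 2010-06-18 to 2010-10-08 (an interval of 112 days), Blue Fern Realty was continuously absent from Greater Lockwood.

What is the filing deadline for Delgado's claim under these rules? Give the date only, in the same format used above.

2011-03-14

The claim accrued on 2008-11-22, when the wrongful act occurred.
2 years from 2008-11-22 is 2010-11-22.
The period was tolled for 112 days by the defendant's absence from the jurisdiction (2010-06-18 to 2010-10-08), pushing the deadline to 2011-03-14.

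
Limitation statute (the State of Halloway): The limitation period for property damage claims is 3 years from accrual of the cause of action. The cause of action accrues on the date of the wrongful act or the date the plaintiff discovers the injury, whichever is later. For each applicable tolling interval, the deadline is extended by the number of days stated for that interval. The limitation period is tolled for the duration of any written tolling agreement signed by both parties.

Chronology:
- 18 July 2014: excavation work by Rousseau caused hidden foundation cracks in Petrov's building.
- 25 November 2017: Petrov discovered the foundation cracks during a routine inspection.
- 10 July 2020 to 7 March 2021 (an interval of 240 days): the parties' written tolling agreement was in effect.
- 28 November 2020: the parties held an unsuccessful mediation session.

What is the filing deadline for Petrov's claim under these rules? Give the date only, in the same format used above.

Because discovery on 25 November 2017 post-dates the 18 July 2014 act, accrual under the later-of rule falls on 25 November 2017.
3 years from 25 November 2017 is 25 November 2020.
The period was tolled for 240 days by the written tolling agreement (10 July 2020 to 7 March 2021), pushing the deadline to 23 July 2021.
The other events in the timeline have no effect on the limitation period under the stated rules.

23 July 2021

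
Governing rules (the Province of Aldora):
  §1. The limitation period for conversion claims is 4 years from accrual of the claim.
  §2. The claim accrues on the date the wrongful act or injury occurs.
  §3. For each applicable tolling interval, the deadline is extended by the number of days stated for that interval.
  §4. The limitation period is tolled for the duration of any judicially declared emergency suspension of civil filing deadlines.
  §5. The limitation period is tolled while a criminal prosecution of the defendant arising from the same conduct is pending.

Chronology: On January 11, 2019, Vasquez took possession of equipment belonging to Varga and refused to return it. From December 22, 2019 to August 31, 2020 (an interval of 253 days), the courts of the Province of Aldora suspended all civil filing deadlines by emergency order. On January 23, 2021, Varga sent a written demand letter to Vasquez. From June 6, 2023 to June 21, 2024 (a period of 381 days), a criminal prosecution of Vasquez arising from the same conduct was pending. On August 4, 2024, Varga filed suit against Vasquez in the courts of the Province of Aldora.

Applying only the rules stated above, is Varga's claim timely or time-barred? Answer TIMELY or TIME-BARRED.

The limitation period began to run on January 11, 2019.
Adding the 4 years base period to January 11, 2019 gives a deadline of January 11, 2023, before any tolling.
The period was tolled for 253 days by the emergency suspension of filing deadlines (December 22, 2019 to August 31, 2020), pushing the deadline to September 21, 2023.
Because the pending criminal prosecution ran from June 6, 2023 to June 21, 2024, the deadline is extended by 381 days to October 6, 2024.
The other events in the timeline have no effect on the limitation period under the stated rules.
The August 4, 2024 filing precedes the October 6, 2024 deadline; the claim is timely.

TIMELY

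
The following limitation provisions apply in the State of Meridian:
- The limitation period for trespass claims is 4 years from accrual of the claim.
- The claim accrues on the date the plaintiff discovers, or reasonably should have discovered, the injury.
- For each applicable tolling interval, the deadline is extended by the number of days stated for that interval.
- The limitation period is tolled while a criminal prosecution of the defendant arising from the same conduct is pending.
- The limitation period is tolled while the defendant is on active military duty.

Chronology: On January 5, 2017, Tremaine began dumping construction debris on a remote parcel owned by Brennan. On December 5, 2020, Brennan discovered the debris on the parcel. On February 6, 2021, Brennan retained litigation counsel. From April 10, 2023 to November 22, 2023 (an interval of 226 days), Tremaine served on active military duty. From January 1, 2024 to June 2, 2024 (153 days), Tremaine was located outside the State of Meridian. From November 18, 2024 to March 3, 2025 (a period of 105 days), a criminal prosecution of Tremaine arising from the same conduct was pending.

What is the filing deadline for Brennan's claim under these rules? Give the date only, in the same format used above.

November 1, 2025

The claim did not accrue until Brennan discovered the injury on December 5, 2020; the January 5, 2017 act date does not start the clock under the stated rule.
4 years from December 5, 2020 is December 5, 2024.
The defendant's active military service from April 10, 2023 to November 22, 2023 tolled the period for 226 days, extending the deadline to July 19, 2025.
The pending criminal prosecution from November 18, 2024 to March 3, 2025 tolled the period for 105 days, extending the deadline to November 1, 2025.
The defendant's absence from the jurisdiction from January 1, 2024 to June 2, 2024 does not toll the period, because no stated rule makes the defendant's absence a tolling event.
None of the other events listed affects the running of the period under the stated rules.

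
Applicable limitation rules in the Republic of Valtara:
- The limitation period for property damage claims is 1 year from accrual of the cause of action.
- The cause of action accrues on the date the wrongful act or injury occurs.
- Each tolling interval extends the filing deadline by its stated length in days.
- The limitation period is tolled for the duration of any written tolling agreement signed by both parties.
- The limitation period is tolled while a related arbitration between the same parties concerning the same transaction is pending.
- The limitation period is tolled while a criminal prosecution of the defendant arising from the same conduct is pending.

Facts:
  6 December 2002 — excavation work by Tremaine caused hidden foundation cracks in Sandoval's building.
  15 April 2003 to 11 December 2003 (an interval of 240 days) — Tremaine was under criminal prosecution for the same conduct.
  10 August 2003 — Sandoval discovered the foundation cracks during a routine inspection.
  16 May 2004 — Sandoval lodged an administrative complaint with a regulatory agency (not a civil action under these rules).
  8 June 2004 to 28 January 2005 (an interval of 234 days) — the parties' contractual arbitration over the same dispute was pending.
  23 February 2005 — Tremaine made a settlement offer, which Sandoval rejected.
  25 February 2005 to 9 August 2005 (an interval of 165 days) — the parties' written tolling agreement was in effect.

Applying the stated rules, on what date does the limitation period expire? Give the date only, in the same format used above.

Accrual is governed by the date of the act, so the period began to run on 6 December 2002; the later discovery on 10 August 2003 is irrelevant under the stated rule.
The untolled deadline — 1 year after 6 December 2002 — is 6 December 2003.
The period was tolled for 240 days by the pending criminal prosecution (15 April 2003 to 11 December 2003), pushing the deadline to 2 August 2004.
The period was tolled for 234 days by the pending related arbitration (8 June 2004 to 28 January 2005), pushing the deadline to 24 March 2005.
Because the written tolling agreement ran from 25 February 2005 to 9 August 2005, the deadline is extended by 165 days to 5 September 2005.
None of the other events listed affects the running of the period under the stated rules.

5 September 2005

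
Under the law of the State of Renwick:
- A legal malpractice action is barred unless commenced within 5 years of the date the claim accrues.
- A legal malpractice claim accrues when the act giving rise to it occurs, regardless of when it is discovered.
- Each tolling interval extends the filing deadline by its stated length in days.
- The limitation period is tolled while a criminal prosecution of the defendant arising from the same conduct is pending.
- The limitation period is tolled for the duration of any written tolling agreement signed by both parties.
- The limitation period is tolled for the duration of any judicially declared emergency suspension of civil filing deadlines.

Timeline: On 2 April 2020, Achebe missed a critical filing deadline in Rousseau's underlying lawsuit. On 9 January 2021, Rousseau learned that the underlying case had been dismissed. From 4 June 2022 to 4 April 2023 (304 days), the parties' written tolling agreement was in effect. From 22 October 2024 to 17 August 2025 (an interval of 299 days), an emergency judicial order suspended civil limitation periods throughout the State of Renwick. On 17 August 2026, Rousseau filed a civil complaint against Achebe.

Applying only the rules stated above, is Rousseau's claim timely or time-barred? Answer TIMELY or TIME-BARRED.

The claim accrued on 2 April 2020, when the wrongful act occurred; under the stated occurrence rule the 9 January 2021 discovery does not delay accrual.
Adding the 5 years base period to 2 April 2020 gives a deadline of 2 April 2025, before any tolling.
The period was tolled for 304 days by the written tolling agreement (4 June 2022 to 4 April 2023), pushing the deadline to 31 January 2026.
Because the emergency suspension of filing deadlines ran from 22 October 2024 to 17 August 2025, the deadline is extended by 299 days to 26 November 2026.
Rousseau filed on 17 August 2026, before the 26 November 2026 deadline, so the action is timely.

TIMELY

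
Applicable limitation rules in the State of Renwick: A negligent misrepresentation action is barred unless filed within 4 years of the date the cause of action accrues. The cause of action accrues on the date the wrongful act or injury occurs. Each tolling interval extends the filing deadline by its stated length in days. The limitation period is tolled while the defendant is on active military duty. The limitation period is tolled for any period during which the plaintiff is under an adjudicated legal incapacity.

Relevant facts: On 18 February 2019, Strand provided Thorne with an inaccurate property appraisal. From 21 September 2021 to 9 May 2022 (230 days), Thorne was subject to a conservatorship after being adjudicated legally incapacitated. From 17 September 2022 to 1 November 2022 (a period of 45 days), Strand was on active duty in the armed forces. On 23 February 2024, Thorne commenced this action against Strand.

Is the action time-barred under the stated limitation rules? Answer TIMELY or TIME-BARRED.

TIME-BARRED

The claim accrued on 18 February 2019, when the wrongful act occurred.
Adding the 4 years base period to 18 February 2019 gives a deadline of 18 February 2023, before any tolling.
The plaintiff's legal incapacity from 21 September 2021 to 9 May 2022 tolled the period for 230 days, extending the deadline to 6 October 2023.
Because the defendant's active military service ran from 17 September 2022 to 1 November 2022, the deadline is extended by 45 days to 20 November 2023.
The 23 February 2024 filing falls after the 20 November 2023 deadline; the claim is time-barred.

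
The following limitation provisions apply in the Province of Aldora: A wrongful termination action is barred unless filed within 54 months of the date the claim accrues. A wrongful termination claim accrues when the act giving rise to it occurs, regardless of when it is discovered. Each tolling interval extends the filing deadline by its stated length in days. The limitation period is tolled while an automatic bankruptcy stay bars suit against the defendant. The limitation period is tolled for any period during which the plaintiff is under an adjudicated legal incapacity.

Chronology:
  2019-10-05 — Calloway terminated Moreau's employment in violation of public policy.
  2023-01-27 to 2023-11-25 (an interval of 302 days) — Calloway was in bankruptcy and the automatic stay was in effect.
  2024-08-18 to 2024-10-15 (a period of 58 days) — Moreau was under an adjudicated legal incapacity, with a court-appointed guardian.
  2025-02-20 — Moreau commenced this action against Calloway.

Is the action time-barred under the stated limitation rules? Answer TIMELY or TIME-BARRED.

The claim accrued on 2019-10-05, when the wrongful act occurred.
The untolled deadline — 54 months after 2019-10-05 — is 2024-04-05.
Because the automatic bankruptcy stay ran from 2023-01-27 to 2023-11-25, the deadline is extended by 302 days to 2025-02-01.
Because the plaintiff's legal incapacity ran from 2024-08-18 to 2024-10-15, the deadline is extended by 58 days to 2025-03-31.
Moreau filed on 2025-02-20, before the 2025-03-31 deadline, so the action is timely.

TIMELY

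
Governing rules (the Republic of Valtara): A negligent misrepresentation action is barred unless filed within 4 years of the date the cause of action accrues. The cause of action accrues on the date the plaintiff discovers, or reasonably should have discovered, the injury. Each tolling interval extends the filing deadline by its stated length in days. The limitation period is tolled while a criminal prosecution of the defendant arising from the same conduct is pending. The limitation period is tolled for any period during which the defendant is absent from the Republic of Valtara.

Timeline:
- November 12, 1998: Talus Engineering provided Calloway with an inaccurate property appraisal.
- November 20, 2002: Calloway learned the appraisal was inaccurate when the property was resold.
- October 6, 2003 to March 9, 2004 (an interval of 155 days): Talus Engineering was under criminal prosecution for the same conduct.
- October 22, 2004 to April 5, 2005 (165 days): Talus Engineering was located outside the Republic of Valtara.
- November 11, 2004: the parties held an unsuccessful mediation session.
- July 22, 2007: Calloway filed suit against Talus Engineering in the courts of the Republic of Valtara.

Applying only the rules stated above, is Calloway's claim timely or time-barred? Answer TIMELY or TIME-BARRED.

Accrual is tied to discovery, so the period began on November 20, 2002 rather than on November 12, 1998 when the act occurred.
The untolled deadline — 4 years after November 20, 2002 — is November 20, 2006.
The pending criminal prosecution from October 6, 2003 to March 9, 2004 tolled the period for 155 days, extending the deadline to April 24, 2007.
The period was tolled for 165 days by the defendant's absence from the jurisdiction (October 22, 2004 to April 5, 2005), pushing the deadline to October 6, 2007.
None of the other events listed affects the running of the period under the stated rules.
The July 22, 2007 filing precedes the October 6, 2007 deadline; the claim is timely.

TIMELY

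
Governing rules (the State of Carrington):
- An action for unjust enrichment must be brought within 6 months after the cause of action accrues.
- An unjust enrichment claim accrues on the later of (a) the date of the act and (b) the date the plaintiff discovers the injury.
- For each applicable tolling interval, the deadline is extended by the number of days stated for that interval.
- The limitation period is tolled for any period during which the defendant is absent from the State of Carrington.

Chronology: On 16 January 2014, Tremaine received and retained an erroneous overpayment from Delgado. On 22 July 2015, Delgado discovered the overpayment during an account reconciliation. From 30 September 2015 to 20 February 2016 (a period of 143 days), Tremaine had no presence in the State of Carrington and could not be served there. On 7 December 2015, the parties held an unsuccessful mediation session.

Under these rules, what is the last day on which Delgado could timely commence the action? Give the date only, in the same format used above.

The claim accrued on 22 July 2015 — the later of the 16 January 2014 act and the 22 July 2015 discovery.
The untolled deadline — 6 months after 22 July 2015 — is 22 January 2016.
The defendant's absence from the jurisdiction from 30 September 2015 to 20 February 2016 tolled the period for 143 days, extending the deadline to 13 June 2016.
None of the other events listed affects the running of the period under the stated rules.

13 June 2016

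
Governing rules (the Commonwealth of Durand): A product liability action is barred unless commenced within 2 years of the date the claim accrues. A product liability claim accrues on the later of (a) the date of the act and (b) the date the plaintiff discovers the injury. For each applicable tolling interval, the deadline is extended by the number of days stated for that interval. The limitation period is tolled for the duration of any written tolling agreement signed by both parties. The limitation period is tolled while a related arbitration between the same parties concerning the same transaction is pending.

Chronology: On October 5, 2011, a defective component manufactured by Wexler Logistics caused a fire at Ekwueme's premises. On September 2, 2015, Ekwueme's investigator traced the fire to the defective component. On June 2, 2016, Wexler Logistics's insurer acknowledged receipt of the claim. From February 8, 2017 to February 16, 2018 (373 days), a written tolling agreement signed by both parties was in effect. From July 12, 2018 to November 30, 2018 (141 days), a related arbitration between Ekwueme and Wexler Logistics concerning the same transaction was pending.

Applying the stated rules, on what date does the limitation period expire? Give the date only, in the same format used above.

January 29, 2019

The claim accrued on September 2, 2015 — the later of the October 5, 2011 act and the September 2, 2015 discovery.
2 years from September 2, 2015 is September 2, 2017.
The written tolling agreement from February 8, 2017 to February 16, 2018 tolled the period for 373 days, extending the deadline to September 10, 2018.
The period was tolled for 141 days by the pending related arbitration (July 12, 2018 to November 30, 2018), pushing the deadline to January 29, 2019.
Nothing else in the chronology tolls or restarts the period.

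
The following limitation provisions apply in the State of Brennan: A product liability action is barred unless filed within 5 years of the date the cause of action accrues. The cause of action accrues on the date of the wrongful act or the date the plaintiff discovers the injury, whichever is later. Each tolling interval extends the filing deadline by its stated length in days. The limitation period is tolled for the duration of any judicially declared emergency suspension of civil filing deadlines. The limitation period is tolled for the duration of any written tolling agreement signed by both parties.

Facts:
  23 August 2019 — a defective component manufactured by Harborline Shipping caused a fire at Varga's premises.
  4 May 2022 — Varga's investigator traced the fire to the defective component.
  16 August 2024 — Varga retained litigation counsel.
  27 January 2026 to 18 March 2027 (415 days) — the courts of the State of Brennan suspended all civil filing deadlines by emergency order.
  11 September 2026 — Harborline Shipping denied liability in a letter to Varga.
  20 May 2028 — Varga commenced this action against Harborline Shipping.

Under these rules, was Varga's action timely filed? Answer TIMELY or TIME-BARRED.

TIMELY

Taking the later of the act (23 August 2019) and discovery (4 May 2022), the claim accrued on 4 May 2022.
5 years from 4 May 2022 is 4 May 2027.
The emergency suspension of filing deadlines from 27 January 2026 to 18 March 2027 tolled the period for 415 days, extending the deadline to 22 June 2028.
The other events in the timeline have no effect on the limitation period under the stated rules.
The 20 May 2028 filing precedes the 22 June 2028 deadline; the claim is timely.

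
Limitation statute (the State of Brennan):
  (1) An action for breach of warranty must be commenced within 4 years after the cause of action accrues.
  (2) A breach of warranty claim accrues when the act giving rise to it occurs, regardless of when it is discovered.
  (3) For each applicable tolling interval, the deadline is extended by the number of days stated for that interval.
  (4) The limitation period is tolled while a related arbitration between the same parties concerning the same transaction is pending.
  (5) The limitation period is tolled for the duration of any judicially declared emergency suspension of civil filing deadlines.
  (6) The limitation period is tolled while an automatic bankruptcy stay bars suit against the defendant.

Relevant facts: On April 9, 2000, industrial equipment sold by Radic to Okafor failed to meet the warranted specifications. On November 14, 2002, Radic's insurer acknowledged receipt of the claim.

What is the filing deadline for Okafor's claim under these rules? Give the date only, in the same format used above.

April 9, 2004

The cause of action accrued on April 9, 2000, the date of the act.
4 years from April 9, 2000 is April 9, 2004.
Nothing else in the chronology tolls or restarts the period.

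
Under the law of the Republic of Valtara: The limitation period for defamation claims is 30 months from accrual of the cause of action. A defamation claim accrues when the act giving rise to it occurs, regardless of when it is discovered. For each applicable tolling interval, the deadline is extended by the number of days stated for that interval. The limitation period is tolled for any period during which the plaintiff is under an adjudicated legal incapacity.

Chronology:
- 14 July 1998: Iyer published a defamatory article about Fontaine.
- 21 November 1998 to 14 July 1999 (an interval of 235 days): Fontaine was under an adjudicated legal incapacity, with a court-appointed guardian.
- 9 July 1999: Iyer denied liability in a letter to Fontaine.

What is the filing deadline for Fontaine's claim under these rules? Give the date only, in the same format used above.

The claim accrued on 14 July 1998, when the wrongful act occurred.
30 months from 14 July 1998 is 14 January 2001.
The period was tolled for 235 days by the plaintiff's legal incapacity (21 November 1998 to 14 July 1999), pushing the deadline to 6 September 2001.
The other events in the timeline have no effect on the limitation period under the stated rules.

6 September 2001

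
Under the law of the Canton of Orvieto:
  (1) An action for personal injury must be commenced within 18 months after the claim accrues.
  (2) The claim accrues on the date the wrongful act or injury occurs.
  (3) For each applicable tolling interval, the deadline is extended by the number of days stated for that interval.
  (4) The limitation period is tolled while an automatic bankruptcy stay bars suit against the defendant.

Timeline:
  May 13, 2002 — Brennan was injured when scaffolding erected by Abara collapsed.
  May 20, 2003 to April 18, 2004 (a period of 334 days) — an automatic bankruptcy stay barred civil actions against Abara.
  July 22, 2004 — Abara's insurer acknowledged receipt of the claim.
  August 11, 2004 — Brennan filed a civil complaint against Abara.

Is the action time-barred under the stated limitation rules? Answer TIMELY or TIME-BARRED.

The claim accrued on May 13, 2002, the date of the act.
18 months from May 13, 2002 is November 13, 2003.
The automatic bankruptcy stay from May 20, 2003 to April 18, 2004 tolled the period for 334 days, extending the deadline to October 12, 2004.
None of the other events listed affects the running of the period under the stated rules.
Filing on August 11, 2004 beat the October 12, 2004 deadline — the action is timely.

TIMELY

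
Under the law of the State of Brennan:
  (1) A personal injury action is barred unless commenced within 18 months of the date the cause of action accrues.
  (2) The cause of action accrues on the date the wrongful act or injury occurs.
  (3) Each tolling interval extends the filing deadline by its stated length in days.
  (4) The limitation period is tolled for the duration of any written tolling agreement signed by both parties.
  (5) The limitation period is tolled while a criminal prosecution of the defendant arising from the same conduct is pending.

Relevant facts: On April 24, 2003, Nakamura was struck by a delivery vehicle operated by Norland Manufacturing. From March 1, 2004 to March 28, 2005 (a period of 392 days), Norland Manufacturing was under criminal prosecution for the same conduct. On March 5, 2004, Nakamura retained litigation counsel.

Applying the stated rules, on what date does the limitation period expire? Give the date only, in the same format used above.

November 20, 2005

The limitation period began to run on April 24, 2003.
Adding the 18 months base period to April 24, 2003 gives a deadline of October 24, 2004, before any tolling.
The period was tolled for 392 days by the pending criminal prosecution (March 1, 2004 to March 28, 2005), pushing the deadline to November 20, 2005.
None of the other events listed affects the running of the period under the stated rules.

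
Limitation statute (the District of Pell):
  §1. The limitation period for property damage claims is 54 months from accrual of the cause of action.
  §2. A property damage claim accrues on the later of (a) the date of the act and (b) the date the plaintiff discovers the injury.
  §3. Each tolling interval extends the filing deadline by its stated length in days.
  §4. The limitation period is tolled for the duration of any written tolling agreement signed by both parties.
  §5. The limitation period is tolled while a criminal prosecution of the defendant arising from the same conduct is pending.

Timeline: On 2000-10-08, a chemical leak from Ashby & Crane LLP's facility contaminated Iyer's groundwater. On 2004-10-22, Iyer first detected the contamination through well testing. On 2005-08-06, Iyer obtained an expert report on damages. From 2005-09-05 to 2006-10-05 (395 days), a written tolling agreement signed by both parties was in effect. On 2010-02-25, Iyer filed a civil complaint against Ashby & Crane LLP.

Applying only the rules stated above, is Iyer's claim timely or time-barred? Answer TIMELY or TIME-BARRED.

TIMELY

The claim accrued on 2004-10-22 — the later of the 2000-10-08 act and the 2004-10-22 discovery.
Adding the 54 months base period to 2004-10-22 gives a deadline of 2009-04-22, before any tolling.
Because the written tolling agreement ran from 2005-09-05 to 2006-10-05, the deadline is extended by 395 days to 2010-05-22.
The other events in the timeline have no effect on the limitation period under the stated rules.
Filing on 2010-02-25 beat the 2010-05-22 deadline — the action is timely.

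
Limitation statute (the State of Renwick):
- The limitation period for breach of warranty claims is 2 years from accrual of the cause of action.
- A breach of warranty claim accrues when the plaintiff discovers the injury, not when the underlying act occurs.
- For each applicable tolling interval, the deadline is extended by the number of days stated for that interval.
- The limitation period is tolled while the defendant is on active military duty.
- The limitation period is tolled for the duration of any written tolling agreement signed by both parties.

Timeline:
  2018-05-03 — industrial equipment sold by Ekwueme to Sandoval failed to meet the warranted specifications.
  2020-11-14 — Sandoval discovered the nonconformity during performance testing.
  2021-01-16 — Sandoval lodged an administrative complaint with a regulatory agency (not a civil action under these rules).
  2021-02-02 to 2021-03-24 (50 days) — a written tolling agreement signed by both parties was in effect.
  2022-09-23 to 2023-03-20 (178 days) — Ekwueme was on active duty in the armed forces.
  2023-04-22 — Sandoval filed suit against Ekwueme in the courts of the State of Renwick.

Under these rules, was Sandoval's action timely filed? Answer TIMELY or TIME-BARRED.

The claim did not accrue until Sandoval discovered the injury on 2020-11-14; the 2018-05-03 act date does not start the clock under the stated rule.
2 years from 2020-11-14 is 2022-11-14.
The written tolling agreement from 2021-02-02 to 2021-03-24 tolled the period for 50 days, extending the deadline to 2023-01-03.
Because the defendant's active military service ran from 2022-09-23 to 2023-03-20, the deadline is extended by 178 days to 2023-06-30.
None of the other events listed affects the running of the period under the stated rules.
Sandoval filed on 2023-04-22, before the 2023-06-30 deadline, so the action is timely.

TIMELY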